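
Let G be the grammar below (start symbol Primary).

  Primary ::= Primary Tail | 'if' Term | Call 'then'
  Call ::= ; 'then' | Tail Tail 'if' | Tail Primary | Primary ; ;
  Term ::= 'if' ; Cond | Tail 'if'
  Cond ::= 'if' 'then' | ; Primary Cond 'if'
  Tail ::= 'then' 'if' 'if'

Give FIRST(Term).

{ 'if', 'then' }

Term ::= 'if' ; Cond contributes {'if'}.
From Term ::= Tail 'if': add FIRST(Tail) = { 'then' }.
Union: FIRST(Term) = { 'if', 'then' }.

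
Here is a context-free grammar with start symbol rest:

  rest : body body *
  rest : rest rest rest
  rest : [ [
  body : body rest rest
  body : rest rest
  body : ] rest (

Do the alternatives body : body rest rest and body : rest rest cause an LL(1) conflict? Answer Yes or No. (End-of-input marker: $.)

Yes

FIRST(body rest rest) = { [, ] } and FIRST(rest rest) = { [, ] }.
Both contain [, so the two alternatives are not disjoint — LL(1) conflict.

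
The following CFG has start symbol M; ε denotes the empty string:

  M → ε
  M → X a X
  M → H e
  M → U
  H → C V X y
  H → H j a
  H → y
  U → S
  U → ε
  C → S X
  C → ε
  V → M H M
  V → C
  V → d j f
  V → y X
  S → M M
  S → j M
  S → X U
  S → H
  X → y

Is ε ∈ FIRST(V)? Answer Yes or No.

V → C and each of C is nullable, so V ⇒* ε.

Yes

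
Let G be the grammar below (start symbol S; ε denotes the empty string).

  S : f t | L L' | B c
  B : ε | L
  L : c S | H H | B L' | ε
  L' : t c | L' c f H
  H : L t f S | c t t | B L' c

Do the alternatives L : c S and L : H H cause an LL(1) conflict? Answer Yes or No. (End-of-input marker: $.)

Yes

FIRST(c S) = { c } and FIRST(H H) = { c, t }.
Both contain c, so the two alternatives are not disjoint — LL(1) conflict.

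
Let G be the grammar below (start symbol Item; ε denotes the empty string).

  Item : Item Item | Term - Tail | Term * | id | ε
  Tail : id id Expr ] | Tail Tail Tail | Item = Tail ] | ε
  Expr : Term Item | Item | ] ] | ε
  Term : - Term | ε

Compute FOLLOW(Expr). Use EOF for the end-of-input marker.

{ ] }

In Tail : id id Expr ]: add FIRST(]) = { ] }.
Union: FOLLOW(Expr) = { ] }.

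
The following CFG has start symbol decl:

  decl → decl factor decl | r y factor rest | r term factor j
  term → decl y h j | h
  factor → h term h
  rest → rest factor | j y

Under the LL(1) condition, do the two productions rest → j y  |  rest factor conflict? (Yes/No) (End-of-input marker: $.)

Yes

FIRST(j y) = { j } and FIRST(rest factor) = { j }.
Both contain j, so the two alternatives are not disjoint — LL(1) conflict.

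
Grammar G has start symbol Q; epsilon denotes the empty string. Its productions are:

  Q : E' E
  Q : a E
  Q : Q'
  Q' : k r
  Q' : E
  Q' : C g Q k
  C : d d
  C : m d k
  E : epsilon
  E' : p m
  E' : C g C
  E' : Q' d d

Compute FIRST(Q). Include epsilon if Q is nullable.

From Q : E' E: add FIRST(E') = { d, k, m, p }.
Q : a E contributes {a}.
From Q : Q': add FIRST(Q') = { d, k, m, epsilon } (including epsilon since Q' is nullable).
Union: FIRST(Q) = { a, d, k, m, p, epsilon }.

{ a, d, k, m, p, epsilon }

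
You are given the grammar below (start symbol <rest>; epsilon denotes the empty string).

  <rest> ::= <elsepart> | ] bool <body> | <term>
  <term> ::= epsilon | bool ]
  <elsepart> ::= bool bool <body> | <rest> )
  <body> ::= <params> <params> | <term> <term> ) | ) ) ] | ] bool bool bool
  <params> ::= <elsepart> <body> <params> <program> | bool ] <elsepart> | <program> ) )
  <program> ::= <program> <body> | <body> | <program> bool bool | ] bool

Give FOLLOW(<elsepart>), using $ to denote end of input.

In <rest> ::= <elsepart>: <elsepart> is at the end, add FOLLOW(<rest>) = { $, ) }.
In <params> ::= <elsepart> <body> <params> <program>: add FIRST(<body> <params> <program>) = { ), ], bool }.
In <params> ::= bool ] <elsepart>: <elsepart> is at the end, add FOLLOW(<params>) = { $, ), ], bool }.
Union: FOLLOW(<elsepart>) = { $, ), ], bool }.

{ $, ), ], bool }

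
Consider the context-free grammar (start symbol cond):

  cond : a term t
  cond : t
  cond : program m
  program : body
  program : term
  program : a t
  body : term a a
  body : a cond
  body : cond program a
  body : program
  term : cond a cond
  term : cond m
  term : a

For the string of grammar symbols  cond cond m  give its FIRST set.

{ a, t }

Add FIRST(cond) = { a, t }; cond is not nullable, stop.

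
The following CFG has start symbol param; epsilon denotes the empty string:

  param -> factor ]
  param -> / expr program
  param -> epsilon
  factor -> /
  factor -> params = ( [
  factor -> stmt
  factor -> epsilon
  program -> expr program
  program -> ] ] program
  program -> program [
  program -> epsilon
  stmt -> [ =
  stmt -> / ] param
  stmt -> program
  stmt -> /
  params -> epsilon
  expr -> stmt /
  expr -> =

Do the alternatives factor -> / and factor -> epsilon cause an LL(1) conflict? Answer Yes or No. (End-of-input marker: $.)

FIRST(/) = { / } and FIRST(epsilon) = { epsilon }.
The second is nullable but FOLLOW(factor) = { ] } is disjoint from FIRST of the first.

No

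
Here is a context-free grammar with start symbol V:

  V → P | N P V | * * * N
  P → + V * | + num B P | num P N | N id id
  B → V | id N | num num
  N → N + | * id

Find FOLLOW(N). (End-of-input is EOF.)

{ EOF, *, +, id, num }

In V → N P V: add FIRST(P V) = { *, +, num }.
In V → * * * N: N is at the end, add FOLLOW(V) = { EOF, *, +, num }.
In P → num P N: N is at the end, add FOLLOW(P) = { EOF, *, +, num }.
In P → N id id: add FIRST(id id) = { id }.
In B → id N: N is at the end, add FOLLOW(B) = { *, +, num }.
In N → N +: add FIRST(+) = { + }.
Union: FOLLOW(N) = { EOF, *, +, id, num }.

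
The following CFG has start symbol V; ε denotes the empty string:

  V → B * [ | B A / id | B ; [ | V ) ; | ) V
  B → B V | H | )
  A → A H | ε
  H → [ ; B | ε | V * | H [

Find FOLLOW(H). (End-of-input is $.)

In B → H: H is at the end, add FOLLOW(B) = { ), *, /, ;, [ }.
In A → A H: H is at the end, add FOLLOW(A) = { ), *, /, ;, [ }.
In H → H [: add FIRST([) = { [ }.
Union: FOLLOW(H) = { ), *, /, ;, [ }.

{ ), *, /, ;, [ }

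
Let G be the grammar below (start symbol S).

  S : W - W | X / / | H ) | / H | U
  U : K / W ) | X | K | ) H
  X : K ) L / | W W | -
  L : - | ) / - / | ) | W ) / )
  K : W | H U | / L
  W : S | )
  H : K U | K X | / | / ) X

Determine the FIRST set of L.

L : - contributes {-}.
L : ) / - / contributes {)}.
L : ) contributes {)}.
From L : W ) / ): add FIRST(W) = { ), -, / }.
Union: FIRST(L) = { ), -, / }.

{ ), -, / }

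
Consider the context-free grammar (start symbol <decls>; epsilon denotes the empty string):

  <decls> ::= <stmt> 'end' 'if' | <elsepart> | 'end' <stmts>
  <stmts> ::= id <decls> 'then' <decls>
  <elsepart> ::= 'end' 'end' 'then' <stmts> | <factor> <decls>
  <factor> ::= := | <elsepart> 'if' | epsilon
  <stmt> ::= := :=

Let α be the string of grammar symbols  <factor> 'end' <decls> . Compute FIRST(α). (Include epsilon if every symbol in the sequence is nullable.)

Add FIRST(<factor>)\{epsilon} = { 'end', := }; <factor> is nullable, continue.
'end' is a terminal; add {'end'} and stop.

{ 'end', := }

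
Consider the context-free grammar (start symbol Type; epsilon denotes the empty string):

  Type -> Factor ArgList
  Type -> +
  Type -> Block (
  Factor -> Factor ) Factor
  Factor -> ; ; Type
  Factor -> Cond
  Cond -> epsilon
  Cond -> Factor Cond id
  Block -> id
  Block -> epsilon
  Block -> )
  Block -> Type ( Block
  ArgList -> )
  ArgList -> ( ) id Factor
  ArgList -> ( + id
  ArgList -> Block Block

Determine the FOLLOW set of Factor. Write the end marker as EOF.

In Type -> Factor ArgList: add FIRST(ArgList)\{epsilon} = { (, ), +, ;, id }.
  Since ArgList is nullable, also add FOLLOW(Type) = { EOF, (, ), +, ;, id }.
In Factor -> Factor ) Factor: add FIRST() Factor) = { ) }.
In Factor -> Factor ) Factor: Factor is at the end, add FOLLOW(Factor) = { EOF, (, ), +, ;, id }.
In Cond -> Factor Cond id: add FIRST(Cond id) = { ), ;, id }.
In ArgList -> ( ) id Factor: Factor is at the end, add FOLLOW(ArgList) = { EOF, (, ), +, ;, id }.
Union: FOLLOW(Factor) = { EOF, (, ), +, ;, id }.

{ EOF, (, ), +, ;, id }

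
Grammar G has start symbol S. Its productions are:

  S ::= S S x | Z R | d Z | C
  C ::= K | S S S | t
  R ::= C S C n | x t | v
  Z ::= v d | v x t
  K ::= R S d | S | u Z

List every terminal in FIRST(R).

From R ::= C S C n: add FIRST(C) = { d, t, u, v, x }.
R ::= x t contributes {x}.
R ::= v contributes {v}.
Union: FIRST(R) = { d, t, u, v, x }.

{ d, t, u, v, x }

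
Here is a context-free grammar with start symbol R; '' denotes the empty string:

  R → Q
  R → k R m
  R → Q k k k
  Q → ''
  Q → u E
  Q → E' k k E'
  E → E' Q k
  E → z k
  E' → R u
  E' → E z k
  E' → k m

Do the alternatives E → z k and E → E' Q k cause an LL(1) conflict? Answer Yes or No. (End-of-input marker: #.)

FIRST(z k) = { z } and FIRST(E' Q k) = { k, u, z }.
Both contain z, so the two alternatives are not disjoint — LL(1) conflict.

Yes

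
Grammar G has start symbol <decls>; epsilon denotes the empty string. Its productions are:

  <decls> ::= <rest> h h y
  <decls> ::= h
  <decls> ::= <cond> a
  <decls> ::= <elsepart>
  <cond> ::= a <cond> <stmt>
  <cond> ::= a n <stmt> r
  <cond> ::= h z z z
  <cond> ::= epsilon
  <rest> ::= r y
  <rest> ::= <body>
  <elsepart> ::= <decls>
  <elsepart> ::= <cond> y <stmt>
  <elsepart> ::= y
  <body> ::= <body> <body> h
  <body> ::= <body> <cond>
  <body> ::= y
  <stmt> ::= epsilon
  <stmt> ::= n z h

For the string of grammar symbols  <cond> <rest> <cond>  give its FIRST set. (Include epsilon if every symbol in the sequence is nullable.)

Add FIRST(<cond>)\{epsilon} = { a, h }; <cond> is nullable, continue.
Add FIRST(<rest>) = { r, y }; <rest> is not nullable, stop.

{ a, h, r, y }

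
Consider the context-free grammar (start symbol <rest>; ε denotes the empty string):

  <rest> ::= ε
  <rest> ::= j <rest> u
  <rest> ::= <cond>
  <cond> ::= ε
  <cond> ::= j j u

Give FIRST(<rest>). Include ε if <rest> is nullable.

<rest> ::= ε contributes ε.
<rest> ::= j <rest> u contributes {j}.
From <rest> ::= <cond>: add FIRST(<cond>) = { j, ε } (including ε since <cond> is nullable).
Union: FIRST(<rest>) = { j, ε }.

{ j, ε }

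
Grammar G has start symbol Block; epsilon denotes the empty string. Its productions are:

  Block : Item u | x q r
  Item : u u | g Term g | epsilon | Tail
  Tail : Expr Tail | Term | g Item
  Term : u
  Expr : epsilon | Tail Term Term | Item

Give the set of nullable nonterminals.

Directly nullable (have an epsilon-production): Item, Expr.
No other nonterminal has a production whose RHS symbols are all nullable.

{ Expr, Item }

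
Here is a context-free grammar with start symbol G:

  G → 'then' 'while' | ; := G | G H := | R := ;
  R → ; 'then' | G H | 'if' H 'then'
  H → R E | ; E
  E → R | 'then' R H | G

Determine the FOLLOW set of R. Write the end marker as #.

In G → R := ;: add FIRST(:= ;) = { := }.
In H → R E: add FIRST(E) = { 'if', 'then', ; }.
In E → R: R is at the end, add FOLLOW(E) = { 'if', 'then', :=, ; }.
In E → 'then' R H: add FIRST(H) = { 'if', 'then', ; }.
Union: FOLLOW(R) = { 'if', 'then', :=, ; }.

{ 'if', 'then', :=, ; }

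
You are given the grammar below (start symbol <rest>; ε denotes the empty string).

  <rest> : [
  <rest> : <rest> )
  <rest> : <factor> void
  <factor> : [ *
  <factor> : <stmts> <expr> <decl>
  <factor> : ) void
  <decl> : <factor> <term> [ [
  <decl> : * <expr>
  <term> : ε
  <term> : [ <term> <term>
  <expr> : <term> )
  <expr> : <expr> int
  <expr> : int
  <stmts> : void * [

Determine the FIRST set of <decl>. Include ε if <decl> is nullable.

{ ), *, [, void }

From <decl> : <factor> <term> [ [: add FIRST(<factor>) = { ), [, void }.
<decl> : * <expr> contributes {*}.
Union: FIRST(<decl>) = { ), *, [, void }.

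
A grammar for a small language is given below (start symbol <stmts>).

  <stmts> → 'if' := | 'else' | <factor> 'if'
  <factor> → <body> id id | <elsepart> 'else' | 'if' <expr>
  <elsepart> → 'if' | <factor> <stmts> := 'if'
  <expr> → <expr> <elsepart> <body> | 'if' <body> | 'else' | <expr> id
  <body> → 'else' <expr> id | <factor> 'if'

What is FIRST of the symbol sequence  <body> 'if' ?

Add FIRST(<body>) = { 'else', 'if' }; <body> is not nullable, stop.

{ 'else', 'if' }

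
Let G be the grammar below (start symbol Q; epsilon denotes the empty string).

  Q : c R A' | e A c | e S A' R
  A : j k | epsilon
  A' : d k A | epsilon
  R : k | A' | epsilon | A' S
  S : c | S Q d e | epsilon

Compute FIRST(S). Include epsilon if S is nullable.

{ c, e, epsilon }

S : c contributes {c}.
From S : S Q d e: S nullable, take FIRST(S) ∪ FIRST(Q) = { c, e }.
S : epsilon contributes epsilon.
Union: FIRST(S) = { c, e, epsilon }.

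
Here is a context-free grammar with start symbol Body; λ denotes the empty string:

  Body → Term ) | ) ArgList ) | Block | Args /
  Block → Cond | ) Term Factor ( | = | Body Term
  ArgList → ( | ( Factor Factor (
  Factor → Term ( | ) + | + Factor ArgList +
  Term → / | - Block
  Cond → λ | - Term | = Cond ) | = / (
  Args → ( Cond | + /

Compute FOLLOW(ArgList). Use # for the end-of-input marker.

{ ), + }

In Body → ) ArgList ): add FIRST()) = { ) }.
In Factor → + Factor ArgList +: add FIRST(+) = { + }.
Union: FOLLOW(ArgList) = { ), + }.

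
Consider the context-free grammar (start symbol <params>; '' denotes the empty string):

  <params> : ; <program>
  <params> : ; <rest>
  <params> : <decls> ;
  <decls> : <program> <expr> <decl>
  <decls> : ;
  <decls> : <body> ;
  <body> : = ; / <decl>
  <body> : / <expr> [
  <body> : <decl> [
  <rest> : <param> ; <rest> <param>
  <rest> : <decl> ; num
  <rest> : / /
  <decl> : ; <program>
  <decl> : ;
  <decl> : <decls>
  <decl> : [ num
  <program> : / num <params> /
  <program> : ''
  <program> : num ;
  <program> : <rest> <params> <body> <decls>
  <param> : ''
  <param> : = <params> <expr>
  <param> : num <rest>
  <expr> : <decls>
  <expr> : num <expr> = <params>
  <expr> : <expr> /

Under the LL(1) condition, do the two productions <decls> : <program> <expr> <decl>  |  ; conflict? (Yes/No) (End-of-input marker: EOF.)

Yes

FIRST(<program> <expr> <decl>) = { /, ;, =, [, num } and FIRST(;) = { ; }.
Both contain ;, so the two alternatives are not disjoint — LL(1) conflict.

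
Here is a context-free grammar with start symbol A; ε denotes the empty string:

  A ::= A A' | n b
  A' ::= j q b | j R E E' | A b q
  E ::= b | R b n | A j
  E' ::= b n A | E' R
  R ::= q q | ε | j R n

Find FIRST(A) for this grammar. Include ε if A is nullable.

{ n }

From A ::= A A': add FIRST(A) = { n }.
A ::= n b contributes {n}.
Union: FIRST(A) = { n }.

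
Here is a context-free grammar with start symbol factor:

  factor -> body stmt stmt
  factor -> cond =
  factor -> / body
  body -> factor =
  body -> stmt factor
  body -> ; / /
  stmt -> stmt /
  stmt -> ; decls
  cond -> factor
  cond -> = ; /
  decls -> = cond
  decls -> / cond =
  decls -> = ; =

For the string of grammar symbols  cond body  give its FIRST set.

{ /, ;, = }

Add FIRST(cond) = { /, ;, = }; cond is not nullable, stop.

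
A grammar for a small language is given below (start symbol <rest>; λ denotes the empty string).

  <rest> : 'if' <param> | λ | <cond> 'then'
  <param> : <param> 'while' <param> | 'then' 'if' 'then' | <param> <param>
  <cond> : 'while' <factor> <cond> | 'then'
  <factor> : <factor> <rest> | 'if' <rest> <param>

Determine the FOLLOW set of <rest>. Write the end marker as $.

<rest> is the start symbol, so $ ∈ FOLLOW(<rest>).
In <factor> : <factor> <rest>: <rest> is at the end, add FOLLOW(<factor>) = { 'if', 'then', 'while' }.
In <factor> : 'if' <rest> <param>: add FIRST(<param>) = { 'then' }.
Union: FOLLOW(<rest>) = { $, 'if', 'then', 'while' }.

{ $, 'if', 'then', 'while' }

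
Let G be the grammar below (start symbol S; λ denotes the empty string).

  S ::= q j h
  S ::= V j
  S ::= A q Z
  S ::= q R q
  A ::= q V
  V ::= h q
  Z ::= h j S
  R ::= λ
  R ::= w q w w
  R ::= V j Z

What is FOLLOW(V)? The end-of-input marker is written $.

In S ::= V j: add FIRST(j) = { j }.
In A ::= q V: V is at the end, add FOLLOW(A) = { q }.
In R ::= V j Z: add FIRST(j Z) = { j }.
Union: FOLLOW(V) = { j, q }.

{ j, q }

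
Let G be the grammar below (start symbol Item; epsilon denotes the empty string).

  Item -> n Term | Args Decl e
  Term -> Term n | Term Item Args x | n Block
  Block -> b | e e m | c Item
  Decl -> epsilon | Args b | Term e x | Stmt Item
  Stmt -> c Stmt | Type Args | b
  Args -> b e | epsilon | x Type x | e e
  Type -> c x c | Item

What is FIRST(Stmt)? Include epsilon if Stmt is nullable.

{ b, c, e, n, x }

Stmt -> c Stmt contributes {c}.
From Stmt -> Type Args: add FIRST(Type) = { b, c, e, n, x }.
Stmt -> b contributes {b}.
Union: FIRST(Stmt) = { b, c, e, n, x }.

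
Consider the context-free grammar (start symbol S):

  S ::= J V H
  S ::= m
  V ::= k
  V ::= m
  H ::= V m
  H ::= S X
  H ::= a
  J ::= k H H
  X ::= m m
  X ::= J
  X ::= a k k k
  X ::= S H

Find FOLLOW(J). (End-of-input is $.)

In S ::= J V H: add FIRST(V H) = { k, m }.
In X ::= J: J is at the end, add FOLLOW(X) = { $, a, k, m }.
Union: FOLLOW(J) = { $, a, k, m }.

{ $, a, k, m }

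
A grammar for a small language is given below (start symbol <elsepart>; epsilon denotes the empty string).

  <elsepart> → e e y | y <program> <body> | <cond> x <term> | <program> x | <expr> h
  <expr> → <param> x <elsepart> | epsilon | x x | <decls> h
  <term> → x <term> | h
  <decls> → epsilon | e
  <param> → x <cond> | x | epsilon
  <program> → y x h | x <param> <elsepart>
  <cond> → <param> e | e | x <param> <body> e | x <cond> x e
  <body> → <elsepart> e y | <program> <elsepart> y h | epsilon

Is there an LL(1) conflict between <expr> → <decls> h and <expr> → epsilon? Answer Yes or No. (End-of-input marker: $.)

FIRST(<decls> h) = { e, h } and FIRST(epsilon) = { epsilon }.
The second alternative is nullable and FOLLOW(<expr>) = { h } shares h with FIRST of the first — conflict.

Yes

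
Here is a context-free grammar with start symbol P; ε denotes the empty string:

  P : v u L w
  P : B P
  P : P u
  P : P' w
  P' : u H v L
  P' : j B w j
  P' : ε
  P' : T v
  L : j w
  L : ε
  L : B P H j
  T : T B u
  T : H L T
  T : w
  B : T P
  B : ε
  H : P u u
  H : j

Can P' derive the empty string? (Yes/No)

P' has an ε-production, so P' ⇒ ε.

Yes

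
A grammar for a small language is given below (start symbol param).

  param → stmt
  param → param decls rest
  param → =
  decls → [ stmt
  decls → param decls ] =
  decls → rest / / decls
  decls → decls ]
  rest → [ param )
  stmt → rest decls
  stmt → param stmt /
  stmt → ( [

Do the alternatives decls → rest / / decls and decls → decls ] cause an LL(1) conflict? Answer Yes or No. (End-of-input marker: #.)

Yes

FIRST(rest / / decls) = { [ } and FIRST(decls ]) = { (, =, [ }.
Both contain [, so the two alternatives are not disjoint — LL(1) conflict.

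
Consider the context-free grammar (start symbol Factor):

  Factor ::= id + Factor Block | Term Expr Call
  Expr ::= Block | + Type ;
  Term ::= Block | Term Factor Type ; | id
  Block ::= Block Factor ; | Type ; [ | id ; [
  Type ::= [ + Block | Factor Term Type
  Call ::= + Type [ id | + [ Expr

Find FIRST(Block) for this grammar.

{ [, id }

From Block ::= Block Factor ;: add FIRST(Block) = { [, id }.
From Block ::= Type ; [: add FIRST(Type) = { [, id }.
Block ::= id ; [ contributes {id}.
Union: FIRST(Block) = { [, id }.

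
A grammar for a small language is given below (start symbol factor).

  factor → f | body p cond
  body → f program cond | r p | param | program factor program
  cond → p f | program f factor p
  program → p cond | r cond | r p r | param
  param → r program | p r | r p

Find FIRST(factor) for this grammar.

factor → f contributes {f}.
From factor → body p cond: add FIRST(body) = { f, p, r }.
Union: FIRST(factor) = { f, p, r }.

{ f, p, r }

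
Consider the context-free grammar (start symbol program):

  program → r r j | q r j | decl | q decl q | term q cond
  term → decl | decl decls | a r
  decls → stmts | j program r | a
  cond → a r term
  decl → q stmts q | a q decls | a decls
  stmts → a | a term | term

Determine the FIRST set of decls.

From decls → stmts: add FIRST(stmts) = { a, q }.
decls → j program r contributes {j}.
decls → a contributes {a}.
Union: FIRST(decls) = { a, j, q }.

{ a, j, q }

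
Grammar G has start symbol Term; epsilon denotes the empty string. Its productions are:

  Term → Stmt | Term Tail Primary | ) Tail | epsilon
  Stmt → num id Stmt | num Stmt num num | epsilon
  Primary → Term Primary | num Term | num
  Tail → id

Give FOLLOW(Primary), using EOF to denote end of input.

{ EOF, ), id, num }

In Term → Term Tail Primary: Primary is at the end, add FOLLOW(Term) = { EOF, ), id, num }.
In Primary → Term Primary: Primary is at the end, add FOLLOW(Primary) = { EOF, ), id, num }.
Union: FOLLOW(Primary) = { EOF, ), id, num }.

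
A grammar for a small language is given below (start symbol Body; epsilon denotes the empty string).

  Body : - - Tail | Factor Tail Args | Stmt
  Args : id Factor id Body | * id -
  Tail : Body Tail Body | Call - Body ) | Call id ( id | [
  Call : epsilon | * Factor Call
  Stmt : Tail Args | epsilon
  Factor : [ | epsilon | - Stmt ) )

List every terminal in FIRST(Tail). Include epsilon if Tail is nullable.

From Tail : Body Tail Body: Body nullable, take FIRST(Body) ∪ FIRST(Tail) = { *, -, [, id }.
From Tail : Call - Body ): Call nullable, take FIRST(Call) ∪ {-} = { *, - }.
From Tail : Call id ( id: Call nullable, take FIRST(Call) ∪ {id} = { *, id }.
Tail : [ contributes {[}.
Union: FIRST(Tail) = { *, -, [, id }.

{ *, -, [, id }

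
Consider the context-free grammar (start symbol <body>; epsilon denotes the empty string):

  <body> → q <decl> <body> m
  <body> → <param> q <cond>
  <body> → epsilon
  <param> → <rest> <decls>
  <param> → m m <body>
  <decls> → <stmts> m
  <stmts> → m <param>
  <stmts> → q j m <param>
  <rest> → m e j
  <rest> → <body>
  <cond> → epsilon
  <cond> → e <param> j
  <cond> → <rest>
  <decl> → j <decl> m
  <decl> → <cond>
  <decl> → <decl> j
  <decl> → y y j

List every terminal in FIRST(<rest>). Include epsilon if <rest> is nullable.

<rest> → m e j contributes {m}.
From <rest> → <body>: add FIRST(<body>) = { m, q, epsilon } (including epsilon since <body> is nullable).
Union: FIRST(<rest>) = { m, q, epsilon }.

{ m, q, epsilon }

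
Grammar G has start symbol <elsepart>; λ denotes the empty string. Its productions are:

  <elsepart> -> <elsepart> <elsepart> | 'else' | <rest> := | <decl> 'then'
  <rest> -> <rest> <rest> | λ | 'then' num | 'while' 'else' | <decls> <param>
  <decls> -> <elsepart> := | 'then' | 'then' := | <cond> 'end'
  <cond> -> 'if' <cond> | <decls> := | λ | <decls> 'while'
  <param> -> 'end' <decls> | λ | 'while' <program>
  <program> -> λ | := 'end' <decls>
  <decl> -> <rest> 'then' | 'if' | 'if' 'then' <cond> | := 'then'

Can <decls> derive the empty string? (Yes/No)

No

Nullable nonterminals: <cond>, <param>, <program>, <rest>.
No production of <decls> has an RHS whose symbols are all nullable, so <decls> is not nullable.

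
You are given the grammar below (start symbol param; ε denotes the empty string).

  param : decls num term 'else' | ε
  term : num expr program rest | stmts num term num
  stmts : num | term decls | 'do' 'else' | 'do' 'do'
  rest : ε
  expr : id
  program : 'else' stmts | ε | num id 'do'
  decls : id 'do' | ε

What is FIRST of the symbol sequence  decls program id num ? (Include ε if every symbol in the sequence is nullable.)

Add FIRST(decls)\{ε} = { id }; decls is nullable, continue.
Add FIRST(program)\{ε} = { 'else', num }; program is nullable, continue.
id is a terminal; add {id} and stop.

{ 'else', id, num }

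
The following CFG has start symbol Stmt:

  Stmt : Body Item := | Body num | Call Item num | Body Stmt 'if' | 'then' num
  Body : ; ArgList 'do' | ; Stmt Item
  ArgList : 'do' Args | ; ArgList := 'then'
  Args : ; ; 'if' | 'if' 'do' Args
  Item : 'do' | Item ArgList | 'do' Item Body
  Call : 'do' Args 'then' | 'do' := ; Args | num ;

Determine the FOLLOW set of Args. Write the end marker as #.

In ArgList : 'do' Args: Args is at the end, add FOLLOW(ArgList) = { 'do', 'then', :=, ;, num }.
In Args : 'if' 'do' Args: Args is at the end, add FOLLOW(Args) = { 'do', 'then', :=, ;, num }.
In Call : 'do' Args 'then': add FIRST('then') = { 'then' }.
In Call : 'do' := ; Args: Args is at the end, add FOLLOW(Call) = { 'do' }.
Union: FOLLOW(Args) = { 'do', 'then', :=, ;, num }.

{ 'do', 'then', :=, ;, num }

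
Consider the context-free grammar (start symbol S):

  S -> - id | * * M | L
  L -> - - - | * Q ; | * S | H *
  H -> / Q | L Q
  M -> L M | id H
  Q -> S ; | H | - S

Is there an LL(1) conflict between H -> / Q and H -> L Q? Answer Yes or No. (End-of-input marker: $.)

Yes

FIRST(/ Q) = { / } and FIRST(L Q) = { *, -, / }.
Both contain /, so the two alternatives are not disjoint — LL(1) conflict.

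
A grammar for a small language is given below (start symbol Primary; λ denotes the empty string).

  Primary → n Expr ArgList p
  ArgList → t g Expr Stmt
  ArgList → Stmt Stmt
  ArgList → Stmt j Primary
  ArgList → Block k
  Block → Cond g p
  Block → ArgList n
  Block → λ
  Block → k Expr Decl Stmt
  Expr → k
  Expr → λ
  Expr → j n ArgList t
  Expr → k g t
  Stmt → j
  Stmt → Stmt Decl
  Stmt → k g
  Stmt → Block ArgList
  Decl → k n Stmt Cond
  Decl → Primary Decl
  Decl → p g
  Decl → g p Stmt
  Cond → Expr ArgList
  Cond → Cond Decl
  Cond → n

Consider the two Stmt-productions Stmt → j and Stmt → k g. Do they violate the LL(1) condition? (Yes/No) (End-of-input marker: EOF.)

No

FIRST(j) = { j } and FIRST(k g) = { k }.
The FIRST sets are disjoint and neither alternative is nullable — no conflict.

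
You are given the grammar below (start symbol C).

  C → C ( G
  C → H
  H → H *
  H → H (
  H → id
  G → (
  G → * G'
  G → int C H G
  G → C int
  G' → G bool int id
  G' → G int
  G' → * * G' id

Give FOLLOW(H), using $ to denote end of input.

{ $, (, *, id, int }

In C → H: H is at the end, add FOLLOW(C) = { $, (, id, int }.
In H → H *: add FIRST(*) = { * }.
In H → H (: add FIRST(() = { ( }.
In G → int C H G: add FIRST(G) = { (, *, id, int }.
Union: FOLLOW(H) = { $, (, *, id, int }.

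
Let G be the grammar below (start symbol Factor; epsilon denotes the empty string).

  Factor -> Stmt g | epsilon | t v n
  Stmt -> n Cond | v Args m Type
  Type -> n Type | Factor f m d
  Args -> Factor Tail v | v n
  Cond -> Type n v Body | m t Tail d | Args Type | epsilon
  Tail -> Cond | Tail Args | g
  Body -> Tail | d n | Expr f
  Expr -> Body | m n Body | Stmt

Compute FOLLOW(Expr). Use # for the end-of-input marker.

In Body -> Expr f: add FIRST(f) = { f }.
Union: FOLLOW(Expr) = { f }.

{ f }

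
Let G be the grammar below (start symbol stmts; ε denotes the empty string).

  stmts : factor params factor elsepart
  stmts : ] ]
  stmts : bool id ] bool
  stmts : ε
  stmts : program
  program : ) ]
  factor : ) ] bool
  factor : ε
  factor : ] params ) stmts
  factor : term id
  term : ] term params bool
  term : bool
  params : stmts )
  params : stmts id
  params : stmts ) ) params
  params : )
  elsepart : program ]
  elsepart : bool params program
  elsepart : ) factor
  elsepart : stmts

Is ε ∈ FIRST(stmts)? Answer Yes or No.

stmts has an ε-production, so stmts ⇒ ε.

Yes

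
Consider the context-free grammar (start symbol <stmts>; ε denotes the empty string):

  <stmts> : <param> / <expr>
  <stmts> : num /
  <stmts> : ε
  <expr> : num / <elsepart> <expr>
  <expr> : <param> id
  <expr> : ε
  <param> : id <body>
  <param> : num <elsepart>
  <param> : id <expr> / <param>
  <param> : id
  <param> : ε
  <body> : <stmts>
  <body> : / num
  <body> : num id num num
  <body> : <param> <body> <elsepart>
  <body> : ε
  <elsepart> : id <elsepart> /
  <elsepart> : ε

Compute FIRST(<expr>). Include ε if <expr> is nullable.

{ id, num, ε }

<expr> : num / <elsepart> <expr> contributes {num}.
From <expr> : <param> id: <param> nullable, take FIRST(<param>) ∪ {id} = { id, num }.
<expr> : ε contributes ε.
Union: FIRST(<expr>) = { id, num, ε }.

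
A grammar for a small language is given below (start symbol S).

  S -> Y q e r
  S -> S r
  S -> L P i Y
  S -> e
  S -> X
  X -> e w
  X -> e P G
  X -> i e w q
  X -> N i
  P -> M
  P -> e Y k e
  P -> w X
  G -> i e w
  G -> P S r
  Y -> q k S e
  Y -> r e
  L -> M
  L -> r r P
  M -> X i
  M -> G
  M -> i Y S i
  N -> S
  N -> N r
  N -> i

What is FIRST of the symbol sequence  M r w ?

{ e, i, q, r, w }

Add FIRST(M) = { e, i, q, r, w }; M is not nullable, stop.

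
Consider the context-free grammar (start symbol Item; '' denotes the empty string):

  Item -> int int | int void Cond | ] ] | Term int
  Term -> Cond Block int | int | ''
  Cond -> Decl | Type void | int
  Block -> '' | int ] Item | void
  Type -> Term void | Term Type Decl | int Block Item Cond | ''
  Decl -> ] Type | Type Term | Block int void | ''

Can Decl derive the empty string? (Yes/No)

Decl has an ''-production, so Decl ⇒ ''.

Yes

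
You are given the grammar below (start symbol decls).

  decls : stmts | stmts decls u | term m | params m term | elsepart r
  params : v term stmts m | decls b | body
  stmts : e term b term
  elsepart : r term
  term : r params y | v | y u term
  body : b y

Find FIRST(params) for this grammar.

{ b, e, r, v, y }

params : v term stmts m contributes {v}.
From params : decls b: add FIRST(decls) = { b, e, r, v, y }.
From params : body: add FIRST(body) = { b }.
Union: FIRST(params) = { b, e, r, v, y }.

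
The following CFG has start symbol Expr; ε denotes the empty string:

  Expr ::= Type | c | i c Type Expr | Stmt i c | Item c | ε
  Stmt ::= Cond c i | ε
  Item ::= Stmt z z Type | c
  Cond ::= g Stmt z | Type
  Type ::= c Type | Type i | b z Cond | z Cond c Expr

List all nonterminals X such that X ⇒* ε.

Directly nullable (have an ε-production): Expr, Stmt.
No other nonterminal has a production whose RHS symbols are all nullable.

{ Expr, Stmt }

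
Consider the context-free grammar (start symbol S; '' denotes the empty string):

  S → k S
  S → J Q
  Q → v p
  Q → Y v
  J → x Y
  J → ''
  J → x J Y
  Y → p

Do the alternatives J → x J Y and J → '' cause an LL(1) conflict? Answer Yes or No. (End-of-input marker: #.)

FIRST(x J Y) = { x } and FIRST('') = { '' }.
The second is nullable but FOLLOW(J) = { p, v } is disjoint from FIRST of the first.

No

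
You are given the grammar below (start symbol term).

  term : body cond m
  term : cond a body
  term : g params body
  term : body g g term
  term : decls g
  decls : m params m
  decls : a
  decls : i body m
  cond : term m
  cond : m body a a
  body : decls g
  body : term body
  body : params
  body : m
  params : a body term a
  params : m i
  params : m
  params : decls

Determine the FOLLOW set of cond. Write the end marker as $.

In term : body cond m: add FIRST(m) = { m }.
In term : cond a body: add FIRST(a body) = { a }.
Union: FOLLOW(cond) = { a, m }.

{ a, m }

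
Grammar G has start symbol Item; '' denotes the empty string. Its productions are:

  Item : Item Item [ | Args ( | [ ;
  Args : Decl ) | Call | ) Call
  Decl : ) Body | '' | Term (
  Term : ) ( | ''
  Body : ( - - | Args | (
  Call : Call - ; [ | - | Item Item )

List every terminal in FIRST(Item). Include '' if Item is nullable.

From Item : Item Item [: add FIRST(Item) = { (, ), -, [ }.
From Item : Args (: add FIRST(Args) = { (, ), -, [ }.
Item : [ ; contributes {[}.
Union: FIRST(Item) = { (, ), -, [ }.

{ (, ), -, [ }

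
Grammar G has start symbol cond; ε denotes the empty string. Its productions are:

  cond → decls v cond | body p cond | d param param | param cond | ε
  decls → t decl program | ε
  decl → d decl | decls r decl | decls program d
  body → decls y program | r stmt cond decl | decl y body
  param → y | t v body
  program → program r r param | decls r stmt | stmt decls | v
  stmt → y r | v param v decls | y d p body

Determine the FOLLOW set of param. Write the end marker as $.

In cond → d param param: add FIRST(param) = { t, y }.
In cond → d param param: param is at the end, add FOLLOW(cond) = { $, d, r, t, v, y }.
In cond → param cond: add FIRST(cond)\{ε} = { d, r, t, v, y }.
  Since cond is nullable, also add FOLLOW(cond) = { $, d, r, t, v, y }.
In program → program r r param: param is at the end, add FOLLOW(program) = { $, d, p, r, t, v, y }.
In stmt → v param v decls: add FIRST(v decls) = { v }.
Union: FOLLOW(param) = { $, d, p, r, t, v, y }.

{ $, d, p, r, t, v, y }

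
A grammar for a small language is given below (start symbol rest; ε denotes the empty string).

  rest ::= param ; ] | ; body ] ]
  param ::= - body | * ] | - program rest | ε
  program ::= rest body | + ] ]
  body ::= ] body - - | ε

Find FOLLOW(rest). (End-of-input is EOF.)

{ EOF, *, -, ;, ] }

rest is the start symbol, so EOF ∈ FOLLOW(rest).
In param ::= - program rest: rest is at the end, add FOLLOW(param) = { ; }.
In program ::= rest body: add FIRST(body)\{ε} = { ] }.
  Since body is nullable, also add FOLLOW(program) = { *, -, ; }.
Union: FOLLOW(rest) = { EOF, *, -, ;, ] }.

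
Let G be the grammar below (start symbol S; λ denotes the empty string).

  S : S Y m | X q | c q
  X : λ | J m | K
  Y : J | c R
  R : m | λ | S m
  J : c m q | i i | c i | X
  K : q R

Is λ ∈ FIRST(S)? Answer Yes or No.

Nullable nonterminals: J, R, X, Y.
No production of S has an RHS whose symbols are all nullable, so S is not nullable.

No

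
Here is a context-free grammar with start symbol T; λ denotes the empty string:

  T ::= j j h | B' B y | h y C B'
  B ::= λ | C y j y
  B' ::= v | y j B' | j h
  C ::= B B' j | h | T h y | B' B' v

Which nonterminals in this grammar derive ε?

{ B }

Directly nullable (have an λ-production): B.
No other nonterminal has a production whose RHS symbols are all nullable.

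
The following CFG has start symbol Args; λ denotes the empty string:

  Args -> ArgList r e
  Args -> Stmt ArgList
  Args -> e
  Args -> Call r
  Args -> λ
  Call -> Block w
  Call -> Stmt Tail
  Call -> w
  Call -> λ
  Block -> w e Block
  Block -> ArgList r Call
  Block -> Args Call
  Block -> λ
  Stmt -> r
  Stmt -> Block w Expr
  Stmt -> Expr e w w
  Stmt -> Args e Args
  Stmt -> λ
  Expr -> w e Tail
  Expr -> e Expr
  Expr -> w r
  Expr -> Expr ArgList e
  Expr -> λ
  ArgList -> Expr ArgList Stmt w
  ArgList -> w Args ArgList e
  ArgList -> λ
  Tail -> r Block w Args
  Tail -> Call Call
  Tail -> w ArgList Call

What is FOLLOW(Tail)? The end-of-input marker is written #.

{ #, e, r, w }

In Call -> Stmt Tail: Tail is at the end, add FOLLOW(Call) = { #, e, r, w }.
In Expr -> w e Tail: Tail is at the end, add FOLLOW(Expr) = { #, e, r, w }.
Union: FOLLOW(Tail) = { #, e, r, w }.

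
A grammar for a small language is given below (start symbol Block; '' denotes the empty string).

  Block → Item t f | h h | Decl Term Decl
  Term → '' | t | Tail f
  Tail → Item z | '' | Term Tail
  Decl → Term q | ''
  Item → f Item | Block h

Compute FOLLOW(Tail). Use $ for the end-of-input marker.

{ f }

In Term → Tail f: add FIRST(f) = { f }.
In Tail → Term Tail: Tail is at the end, add FOLLOW(Tail) = { f }.
Union: FOLLOW(Tail) = { f }.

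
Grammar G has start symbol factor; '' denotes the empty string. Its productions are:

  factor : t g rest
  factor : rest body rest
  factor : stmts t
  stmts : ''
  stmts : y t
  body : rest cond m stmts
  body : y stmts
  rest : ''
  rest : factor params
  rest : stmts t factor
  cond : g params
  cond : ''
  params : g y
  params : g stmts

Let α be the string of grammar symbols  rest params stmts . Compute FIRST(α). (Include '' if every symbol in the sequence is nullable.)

{ g, m, t, y }

Add FIRST(rest)\{''} = { g, m, t, y }; rest is nullable, continue.
Add FIRST(params) = { g }; params is not nullable, stop.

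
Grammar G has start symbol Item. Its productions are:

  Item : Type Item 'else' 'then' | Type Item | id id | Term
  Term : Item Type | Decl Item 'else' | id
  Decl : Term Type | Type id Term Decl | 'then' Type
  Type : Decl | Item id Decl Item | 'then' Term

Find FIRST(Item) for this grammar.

{ 'then', id }

From Item : Type Item 'else' 'then': add FIRST(Type) = { 'then', id }.
From Item : Type Item: add FIRST(Type) = { 'then', id }.
Item : id id contributes {id}.
From Item : Term: add FIRST(Term) = { 'then', id }.
Union: FIRST(Item) = { 'then', id }.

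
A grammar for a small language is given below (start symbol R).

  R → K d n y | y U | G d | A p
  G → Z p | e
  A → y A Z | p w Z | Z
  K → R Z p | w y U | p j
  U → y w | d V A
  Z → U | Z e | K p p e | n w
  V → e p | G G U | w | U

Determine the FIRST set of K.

{ d, e, n, p, w, y }

From K → R Z p: add FIRST(R) = { d, e, n, p, w, y }.
K → w y U contributes {w}.
K → p j contributes {p}.
Union: FIRST(K) = { d, e, n, p, w, y }.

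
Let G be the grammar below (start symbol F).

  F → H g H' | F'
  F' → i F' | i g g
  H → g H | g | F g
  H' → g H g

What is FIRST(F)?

From F → H g H': add FIRST(H) = { g, i }.
From F → F': add FIRST(F') = { i }.
Union: FIRST(F) = { g, i }.

{ g, i }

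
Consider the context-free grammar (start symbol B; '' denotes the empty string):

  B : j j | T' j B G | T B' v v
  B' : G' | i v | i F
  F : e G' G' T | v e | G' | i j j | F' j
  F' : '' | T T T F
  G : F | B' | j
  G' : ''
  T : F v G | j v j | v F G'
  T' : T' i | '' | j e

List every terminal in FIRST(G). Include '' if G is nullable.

From G : F: add FIRST(F) = { e, i, j, v, '' } (including '' since F is nullable).
From G : B': add FIRST(B') = { i, '' } (including '' since B' is nullable).
G : j contributes {j}.
Union: FIRST(G) = { e, i, j, v, '' }.

{ e, i, j, v, '' }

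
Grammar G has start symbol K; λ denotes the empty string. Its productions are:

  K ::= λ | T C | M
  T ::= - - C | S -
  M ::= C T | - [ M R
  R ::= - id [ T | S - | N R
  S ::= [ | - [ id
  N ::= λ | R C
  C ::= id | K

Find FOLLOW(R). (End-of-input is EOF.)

In M ::= - [ M R: R is at the end, add FOLLOW(M) = { EOF, -, [, id }.
In R ::= N R: R is at the end, add FOLLOW(R) = { EOF, -, [, id }.
In N ::= R C: add FIRST(C)\{λ} = { -, [, id }.
  Since C is nullable, also add FOLLOW(N) = { -, [ }.
Union: FOLLOW(R) = { EOF, -, [, id }.

{ EOF, -, [, id }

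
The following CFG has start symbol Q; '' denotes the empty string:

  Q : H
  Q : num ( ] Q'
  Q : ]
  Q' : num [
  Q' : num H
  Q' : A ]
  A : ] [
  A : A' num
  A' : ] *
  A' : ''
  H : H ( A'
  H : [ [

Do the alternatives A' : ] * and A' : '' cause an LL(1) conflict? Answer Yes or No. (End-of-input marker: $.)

FIRST(] *) = { ] } and FIRST('') = { '' }.
The second is nullable but FOLLOW(A') = { $, (, num } is disjoint from FIRST of the first.

No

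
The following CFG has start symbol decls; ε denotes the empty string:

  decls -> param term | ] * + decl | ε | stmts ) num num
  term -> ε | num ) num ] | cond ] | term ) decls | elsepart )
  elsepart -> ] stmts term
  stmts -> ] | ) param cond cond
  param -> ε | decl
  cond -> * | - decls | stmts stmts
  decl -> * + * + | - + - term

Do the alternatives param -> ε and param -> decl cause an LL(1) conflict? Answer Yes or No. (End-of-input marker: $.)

FIRST(ε) = { ε } and FIRST(decl) = { *, - }.
The first alternative is nullable and FOLLOW(param) = { $, ), *, -, ], num } shares * with FIRST of the second — conflict.

Yes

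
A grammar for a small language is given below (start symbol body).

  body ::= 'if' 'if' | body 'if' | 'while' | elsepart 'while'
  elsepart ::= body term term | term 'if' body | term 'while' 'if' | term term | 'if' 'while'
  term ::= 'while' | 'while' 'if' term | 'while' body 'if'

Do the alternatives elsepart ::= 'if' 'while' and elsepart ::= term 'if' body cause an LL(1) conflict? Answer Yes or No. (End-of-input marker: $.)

FIRST('if' 'while') = { 'if' } and FIRST(term 'if' body) = { 'while' }.
The FIRST sets are disjoint and neither alternative is nullable — no conflict.

No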